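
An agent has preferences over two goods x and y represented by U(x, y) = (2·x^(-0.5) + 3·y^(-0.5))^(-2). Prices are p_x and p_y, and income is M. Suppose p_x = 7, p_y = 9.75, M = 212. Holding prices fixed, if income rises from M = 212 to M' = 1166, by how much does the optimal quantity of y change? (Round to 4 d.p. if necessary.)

Δy* = 58.1262

MRS = MU_x/MU_y = (2/3)·(y/x)^(1.5). Set equal to p_x/p_y.
Solve for the ratio: y/x = [(3/2)·p_x/p_y]^(2/3).
Substitute y = (y/x)·x into the budget: x* = M/(p_x + p_y·(y/x)).
Numerically y/x = 1.050646, so x* = 212/(7 + 9.75·1.050646) = 12.2943 and y* = 1.050646·12.2943 = 12.9169.
At M' = 1166: y* = 71.0431. Change: 71.0431 − 12.9169 = 58.1262.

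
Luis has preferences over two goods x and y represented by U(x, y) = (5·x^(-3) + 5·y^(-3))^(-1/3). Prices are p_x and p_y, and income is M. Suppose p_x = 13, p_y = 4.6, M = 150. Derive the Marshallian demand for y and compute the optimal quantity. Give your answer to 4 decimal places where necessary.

From the CES first-order condition, (y/x)^(4) = p_x/p_y.
Solve for the ratio: y/x = [p_x/p_y]^(0.25).
With the ratio pinned down, the budget gives x* = M/(p_x + p_y·(y/x)) and y* = (y/x)·x*.
Numerically y/x = 1.296571, so x* = 150/(13 + 4.6·1.296571) = 7.9096 and y* = 1.296571·7.9096 = 10.2554.

y* = 10.2554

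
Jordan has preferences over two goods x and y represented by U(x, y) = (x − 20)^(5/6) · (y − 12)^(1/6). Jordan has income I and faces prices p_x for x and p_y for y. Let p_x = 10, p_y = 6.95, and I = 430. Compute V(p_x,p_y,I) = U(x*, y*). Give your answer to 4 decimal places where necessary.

V = 9.9264

After buying the subsistence bundle (20, 12), a share 5/6 of the remaining income goes to x: x* = 20 + 5/6·(I − 20p_x − 12p_y)/p_x.
Discretionary income = 430 − 20·10 − 12·6.95 = 146.6; x* = 20 + 5/6·146.6/10 = 32.2167; y* = 12 + 1/6·146.6/6.95 = 15.5156.
Utility at the optimum: U(32.2167, 15.5156) = 9.9264.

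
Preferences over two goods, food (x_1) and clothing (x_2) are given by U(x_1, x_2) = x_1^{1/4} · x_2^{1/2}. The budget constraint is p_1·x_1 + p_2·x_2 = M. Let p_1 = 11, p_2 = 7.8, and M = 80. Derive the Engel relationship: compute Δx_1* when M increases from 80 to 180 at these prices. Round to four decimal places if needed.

Δx_1* = 3.0303

The MRS is (1/2)·x_2/x_1. Set MRS = p_1/p_2.
So 0.25·p_2·x_2 = 0.5·p_1·x_1; combined with the budget, a share 1/3 of income goes to x_1.
Demand: x_1*(p_1,p_2,M) = 1/3·M/p_1 and x_2* = 2/3·M/p_2.
At p_1=11, p_2=7.8, M=80: x_1* = 1/3·80/11 = 2.4242.
At M' = 180: x_1* = 5.4545. Change: 5.4545 − 2.4242 = 3.0303.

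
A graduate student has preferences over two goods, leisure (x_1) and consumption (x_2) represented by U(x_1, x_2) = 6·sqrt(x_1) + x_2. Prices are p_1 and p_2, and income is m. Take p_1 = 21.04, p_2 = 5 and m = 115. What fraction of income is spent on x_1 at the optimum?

Set MRS = p_1/p_2: 3·x_1^(−1/2) = p_1/p_2.
Solve: √x_1 = 3·p_2/p_1, so x_1*(p_1,p_2) = (3·p_2/p_1)², and x_2* = (m − p_1·x_1*)/p_2.
Plugging in: x_1* = (3·5/21.04)² = 0.5083, x_2* = 20.8612.
Expenditure on x_1: 21.04·0.5083 = 10.6939; share = 0.093.

share on x_1 = 0.093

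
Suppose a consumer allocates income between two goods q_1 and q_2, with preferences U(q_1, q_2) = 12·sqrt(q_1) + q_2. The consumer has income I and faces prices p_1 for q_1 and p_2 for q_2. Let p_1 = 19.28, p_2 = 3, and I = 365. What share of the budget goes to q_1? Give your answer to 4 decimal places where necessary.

MU_q_1 = 6/√q_1, MU_q_2 = 1. Tangency: 6/√q_1 = p_1/p_2.
Solve: √q_1 = 6·p_2/p_1, so q_1*(p_1,p_2) = (6·p_2/p_1)², and q_2* = (I − p_1·q_1*)/p_2.
Plugging in: q_1* = (6·3/19.28)² = 0.8716, q_2* = 116.065.
Expenditure on q_1: 19.28·0.8716 = 16.805; share = 0.046.

share on q_1 = 0.046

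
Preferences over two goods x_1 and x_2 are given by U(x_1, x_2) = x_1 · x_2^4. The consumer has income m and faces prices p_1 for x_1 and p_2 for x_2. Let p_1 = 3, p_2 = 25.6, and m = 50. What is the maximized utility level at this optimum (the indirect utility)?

Demand: x_1*(p_1,p_2,m) = 0.2·m/p_1 and x_2* = 0.8·m/p_2.
At p_1=3, p_2=25.6, m=50: x_1* = 0.2·50/3 = 3.3333, x_2* = 1.5625.
Utility at the optimum: U(3.3333, 1.5625) = 19.8682.

V = 19.8682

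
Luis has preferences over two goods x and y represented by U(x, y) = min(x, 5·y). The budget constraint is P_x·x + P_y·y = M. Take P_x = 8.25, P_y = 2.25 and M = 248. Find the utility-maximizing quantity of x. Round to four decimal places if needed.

Demand: x*(P_x,P_y,M) = 5·M/(5·P_x + P_y), y* = M/(5·P_x + P_y).
Here 5·8.25 + 2.25 = 43.5, giving x* = 28.5057.

x* = 28.5057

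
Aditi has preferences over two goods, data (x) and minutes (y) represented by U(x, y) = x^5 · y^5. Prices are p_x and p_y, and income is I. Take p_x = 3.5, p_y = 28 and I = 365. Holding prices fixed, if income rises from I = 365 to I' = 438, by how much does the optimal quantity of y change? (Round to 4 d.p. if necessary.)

Δy* = 1.3036

Tangency: MRS = y/x = p_x/p_y.
Rearranging, p_y·y = p_x·x. Substituting into the budget gives p_x·x·(1 + 1) = I.
Demand: x*(p_x,p_y,I) = 0.5·I/p_x and y* = 0.5·I/p_y.
At p_x=3.5, p_y=28, I=365: y* = 0.5·365/28 = 6.5179.
At I' = 438: y* = 7.8214. Change: 7.8214 − 6.5179 = 1.3036.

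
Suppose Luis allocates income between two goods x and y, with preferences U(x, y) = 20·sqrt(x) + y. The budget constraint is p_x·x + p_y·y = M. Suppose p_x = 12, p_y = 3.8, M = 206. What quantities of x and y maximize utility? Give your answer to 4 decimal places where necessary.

x* = 10.0278, y* = 22.5439

MU_x = 10/√x, MU_y = 1. Tangency: 10/√x = p_x/p_y.
Thus x* = (10·p_y/p_x)² — independent of M — with the rest of income spent on y.
Plugging in: x* = (10·3.8/12)² = 10.0278, y* = 22.5439.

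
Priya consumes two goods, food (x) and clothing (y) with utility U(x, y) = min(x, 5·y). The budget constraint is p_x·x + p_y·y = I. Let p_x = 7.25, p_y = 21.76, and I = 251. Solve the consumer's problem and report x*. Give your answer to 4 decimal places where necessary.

Demand: x*(p_x,p_y,I) = 5·I/(5·p_x + p_y), y* = I/(5·p_x + p_y).
Here 5·7.25 + 21.76 = 58.01, giving x* = 21.6342.

x* = 21.6342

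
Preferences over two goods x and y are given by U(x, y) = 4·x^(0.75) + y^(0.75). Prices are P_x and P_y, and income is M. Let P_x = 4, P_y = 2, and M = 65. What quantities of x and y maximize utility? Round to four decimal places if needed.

MRS = MU_x/MU_y = 4·(y/x)^(0.25). Set equal to P_x/P_y.
Solve for the ratio: y/x = [(1/4)·P_x/P_y]^(4).
With the ratio pinned down, the budget gives x* = M/(P_x + P_y·(y/x)) and y* = (y/x)·x*.
Numerically y/x = 0.0625, so x* = 65/(4 + 2·0.0625) = 15.7576 and y* = 0.0625·15.7576 = 0.9848.

x* = 15.7576, y* = 0.9848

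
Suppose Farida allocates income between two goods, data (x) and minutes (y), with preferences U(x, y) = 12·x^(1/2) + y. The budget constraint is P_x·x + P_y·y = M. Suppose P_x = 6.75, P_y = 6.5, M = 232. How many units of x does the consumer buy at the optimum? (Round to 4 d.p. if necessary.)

Set MRS = P_x/P_y: 6·x^(−1/2) = P_x/P_y.
Thus x* = (6·P_y/P_x)² — independent of M — with the rest of income spent on y.
Plugging in: x* = (6·6.5/6.75)² = 33.3827.

x* = 33.3827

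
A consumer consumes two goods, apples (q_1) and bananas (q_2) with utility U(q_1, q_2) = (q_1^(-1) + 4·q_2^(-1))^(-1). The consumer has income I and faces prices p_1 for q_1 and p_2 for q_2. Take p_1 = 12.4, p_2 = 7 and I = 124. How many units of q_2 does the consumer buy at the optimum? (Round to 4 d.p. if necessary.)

q_2* = 10.6362

From the CES first-order condition, (1/4)·(q_2/q_1)^(2) = p_1/p_2.
Solve for the ratio: q_2/q_1 = [4·p_1/p_2]^(0.5).
Substitute q_2 = (q_2/q_1)·q_1 into the budget: q_1* = I/(p_1 + p_2·(q_2/q_1)).
Numerically q_2/q_1 = 2.661901, so q_1* = 124/(12.4 + 7·2.661901) = 3.9957 and q_2* = 2.661901·3.9957 = 10.6362.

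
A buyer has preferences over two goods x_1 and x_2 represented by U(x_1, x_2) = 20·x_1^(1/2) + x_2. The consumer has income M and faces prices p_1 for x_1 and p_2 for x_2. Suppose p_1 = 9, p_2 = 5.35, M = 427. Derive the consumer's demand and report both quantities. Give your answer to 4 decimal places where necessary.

x_1* = 35.3364, x_2* = 20.3686

MU_x_1 = 10/√x_1, MU_x_2 = 1. Tangency: 10/√x_1 = p_1/p_2.
Solve: √x_1 = 10·p_2/p_1, so x_1*(p_1,p_2) = (10·p_2/p_1)², and x_2* = (M − p_1·x_1*)/p_2.
Plugging in: x_1* = (10·5.35/9)² = 35.3364, x_2* = 20.3686.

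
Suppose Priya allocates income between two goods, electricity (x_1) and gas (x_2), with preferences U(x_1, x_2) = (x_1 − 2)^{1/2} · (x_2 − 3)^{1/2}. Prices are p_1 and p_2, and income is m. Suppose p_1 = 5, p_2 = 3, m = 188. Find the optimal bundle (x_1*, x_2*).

This is Cobb-Douglas in (x_1−2, x_2−3): tangency gives 0.5·p_2·(x_2−3) = 0.5·p_1·(x_1−2).
Substituting into the budget: x_1* = 2 + 0.5·(m − 2·p_1 − 3·p_2)/p_1, and x_2* = 3 + 0.5·(…)/p_2.
Discretionary income = 188 − 2·5 − 3·3 = 169; x_1* = 2 + 0.5·169/5 = 18.9; x_2* = 3 + 0.5·169/3 = 31.1667.

x_1* = 18.9, x_2* = 31.1667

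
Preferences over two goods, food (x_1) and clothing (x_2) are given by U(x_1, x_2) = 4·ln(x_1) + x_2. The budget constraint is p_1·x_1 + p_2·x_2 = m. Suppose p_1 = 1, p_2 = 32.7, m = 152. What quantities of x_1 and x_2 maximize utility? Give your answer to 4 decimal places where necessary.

x_1* = 130.8, x_2* = 0.6483

So x_1*(p_1,p_2) = 4·p_2/p_1, independent of income; and x_2* = (m − 4·p_2)/p_2.
At the given prices: x_1* = 4·32.7/1 = 130.8, and x_2* = 0.6483.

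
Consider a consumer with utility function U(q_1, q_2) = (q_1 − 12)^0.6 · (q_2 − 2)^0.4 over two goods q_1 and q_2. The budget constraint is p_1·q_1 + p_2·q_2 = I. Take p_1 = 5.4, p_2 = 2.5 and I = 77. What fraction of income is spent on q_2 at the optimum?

share on q_2 = 0.1023

This is Cobb-Douglas in (q_1−12, q_2−2): tangency gives 0.6·p_2·(q_2−2) = 0.4·p_1·(q_1−12).
Substituting into the budget: q_1* = 12 + 0.6·(I − 12·p_1 − 2·p_2)/p_1, and q_2* = 2 + 0.4·(…)/p_2.
Discretionary income = 77 − 12·5.4 − 2·2.5 = 7.2; q_1* = 12 + 0.6·7.2/5.4 = 12.8; q_2* = 2 + 0.4·7.2/2.5 = 3.152.
Expenditure on q_2: 2.5·3.152 = 7.88; share = 0.1023.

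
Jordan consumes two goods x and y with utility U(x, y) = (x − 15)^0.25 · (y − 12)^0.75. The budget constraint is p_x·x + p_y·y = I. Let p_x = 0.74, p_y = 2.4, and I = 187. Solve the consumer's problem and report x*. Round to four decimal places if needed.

Discretionary income = 187 − 15·0.74 − 12·2.4 = 147.1; x* = 15 + 0.25·147.1/0.74 = 64.6959.

x* = 64.6959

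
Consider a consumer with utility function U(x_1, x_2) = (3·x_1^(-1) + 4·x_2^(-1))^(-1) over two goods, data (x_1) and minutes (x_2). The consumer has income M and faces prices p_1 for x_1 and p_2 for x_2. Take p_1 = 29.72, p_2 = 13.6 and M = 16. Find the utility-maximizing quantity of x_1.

Substitute x_2 = (x_2/x_1)·x_1 into the budget: x_1* = M/(p_1 + p_2·(x_2/x_1)).
Numerically x_2/x_1 = 1.706964, so x_1* = 16/(29.72 + 13.6·1.706964) = 0.3023.

x_1* = 0.3023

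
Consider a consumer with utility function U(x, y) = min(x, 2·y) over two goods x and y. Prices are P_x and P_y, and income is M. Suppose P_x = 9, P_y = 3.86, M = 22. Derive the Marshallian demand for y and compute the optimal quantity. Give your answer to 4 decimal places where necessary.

y* = 1.0064

Demand: x*(P_x,P_y,M) = 2·M/(2·P_x + P_y), y* = M/(2·P_x + P_y).
Here 2·9 + 3.86 = 21.86, giving y* = 1.0064.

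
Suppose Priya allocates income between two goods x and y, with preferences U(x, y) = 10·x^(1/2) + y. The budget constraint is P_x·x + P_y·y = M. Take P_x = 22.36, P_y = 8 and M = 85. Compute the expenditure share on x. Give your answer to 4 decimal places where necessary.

share on x = 0.8418

Thus x* = (5·P_y/P_x)² — independent of M — with the rest of income spent on y.
Plugging in: x* = (5·8/22.36)² = 3.2002, y* = 1.6805.
Expenditure on x: 22.36·3.2002 = 71.5564; share = 0.8418.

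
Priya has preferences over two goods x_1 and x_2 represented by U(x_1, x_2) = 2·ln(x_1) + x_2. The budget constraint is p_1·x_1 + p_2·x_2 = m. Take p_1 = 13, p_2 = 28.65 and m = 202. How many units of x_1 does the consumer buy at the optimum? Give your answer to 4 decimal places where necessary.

So x_1*(p_1,p_2) = 2·p_2/p_1, independent of income; and x_2* = (m − 2·p_2)/p_2.
At the given prices: x_1* = 2·28.65/13 = 4.4077.

x_1* = 4.4077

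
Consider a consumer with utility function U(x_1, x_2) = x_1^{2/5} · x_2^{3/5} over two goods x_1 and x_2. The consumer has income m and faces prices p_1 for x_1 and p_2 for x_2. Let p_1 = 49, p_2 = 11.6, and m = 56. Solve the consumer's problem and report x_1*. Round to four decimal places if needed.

Demand: x_1*(p_1,p_2,m) = 0.4·m/p_1 and x_2* = 0.6·m/p_2.
At p_1=49, p_2=11.6, m=56: x_1* = 0.4·56/49 = 0.4571.

x_1* = 0.4571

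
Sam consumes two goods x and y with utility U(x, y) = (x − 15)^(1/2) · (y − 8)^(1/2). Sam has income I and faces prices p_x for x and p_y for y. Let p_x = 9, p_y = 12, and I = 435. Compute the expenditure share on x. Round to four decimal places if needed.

MRS = (y−8)/(x−15). Tangency with p_x/p_y gives y−8 = (p_x/p_y)·(x−15).
Substituting into the budget: x* = 15 + 0.5·(I − 15·p_x − 8·p_y)/p_x, and y* = 8 + 0.5·(…)/p_y.
Discretionary income = 435 − 15·9 − 8·12 = 204; x* = 15 + 0.5·204/9 = 26.3333; y* = 8 + 0.5·204/12 = 16.5.
Expenditure on x: 9·26.3333 = 237; share = 0.5448.

share on x = 0.5448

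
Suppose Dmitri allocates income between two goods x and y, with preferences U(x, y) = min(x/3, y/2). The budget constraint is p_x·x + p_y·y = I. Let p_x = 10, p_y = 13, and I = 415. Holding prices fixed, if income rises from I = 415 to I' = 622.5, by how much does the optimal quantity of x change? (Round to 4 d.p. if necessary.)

Δx* = 11.1161

Leontief preferences: the optimum is at the kink where x/3 = y/2, i.e. y = (2/3)·x.
Budget: p_x·x + p_y·(2/3)·x = I, so (3·p_x + 2·p_y)·x = 3·I.
Demand: x*(p_x,p_y,I) = 3·I/(3·p_x + 2·p_y), y* = 2·I/(3·p_x + 2·p_y).
Here 3·10 + 2·13 = 56, giving x* = 22.2321.
At I' = 622.5: x* = 33.3482. Change: 33.3482 − 22.2321 = 11.1161.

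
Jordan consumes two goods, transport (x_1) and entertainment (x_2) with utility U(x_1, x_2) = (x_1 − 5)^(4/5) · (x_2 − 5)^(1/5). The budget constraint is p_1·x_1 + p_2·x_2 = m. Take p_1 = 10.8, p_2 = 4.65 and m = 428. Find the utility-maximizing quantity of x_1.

x_1* = 30.9815

Substituting into the budget: x_1* = 5 + 0.8·(m − 5·p_1 − 5·p_2)/p_1, and x_2* = 5 + 0.2·(…)/p_2.
Discretionary income = 428 − 5·10.8 − 5·4.65 = 350.75; x_1* = 5 + 0.8·350.75/10.8 = 30.9815.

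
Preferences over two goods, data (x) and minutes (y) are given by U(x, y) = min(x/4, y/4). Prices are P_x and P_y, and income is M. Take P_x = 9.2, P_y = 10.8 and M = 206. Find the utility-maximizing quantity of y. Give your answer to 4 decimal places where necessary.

y* = 10.3

Leontief preferences: the optimum is at the kink where x/4 = y/4, i.e. y = x.
Budget: P_x·x + P_y·x = M, so (4·P_x + 4·P_y)·x = 4·M.
Demand: x*(P_x,P_y,M) = 4·M/(4·P_x + 4·P_y), y* = 4·M/(4·P_x + 4·P_y).
Here 4·9.2 + 4·10.8 = 80, giving y* = 10.3.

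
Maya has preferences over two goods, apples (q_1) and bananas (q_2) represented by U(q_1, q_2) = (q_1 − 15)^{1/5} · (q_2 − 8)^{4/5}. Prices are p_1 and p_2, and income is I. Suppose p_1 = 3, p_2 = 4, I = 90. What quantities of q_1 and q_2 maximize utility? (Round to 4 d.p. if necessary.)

MRS = (1/4)·(q_2−8)/(q_1−15). Tangency with p_1/p_2 gives q_2−8 = 4·(p_1/p_2)·(q_1−15).
Substituting into the budget: q_1* = 15 + 0.2·(I − 15·p_1 − 8·p_2)/p_1, and q_2* = 8 + 0.8·(…)/p_2.
Discretionary income = 90 − 15·3 − 8·4 = 13; q_1* = 15 + 0.2·13/3 = 15.8667; q_2* = 8 + 0.8·13/4 = 10.6.

q_1* = 15.8667, q_2* = 10.6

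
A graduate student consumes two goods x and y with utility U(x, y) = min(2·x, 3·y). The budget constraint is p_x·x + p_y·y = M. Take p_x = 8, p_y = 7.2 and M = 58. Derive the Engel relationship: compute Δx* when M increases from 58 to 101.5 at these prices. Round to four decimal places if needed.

Leontief preferences: the optimum is at the kink where x/3 = y/2, i.e. y = (2/3)·x.
Budget: p_x·x + p_y·(2/3)·x = M, so (3·p_x + 2·p_y)·x = 3·M.
Demand: x*(p_x,p_y,M) = 3·M/(3·p_x + 2·p_y), y* = 2·M/(3·p_x + 2·p_y).
Here 3·8 + 2·7.2 = 38.4, giving x* = 4.5312.
At M' = 101.5: x* = 7.9297. Change: 7.9297 − 4.5312 = 3.3984.

Δx* = 3.3984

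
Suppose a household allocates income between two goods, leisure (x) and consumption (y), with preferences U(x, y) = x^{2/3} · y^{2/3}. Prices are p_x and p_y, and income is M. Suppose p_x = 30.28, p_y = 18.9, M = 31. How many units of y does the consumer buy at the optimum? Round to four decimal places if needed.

y* = 0.8201

The MRS is y/x. Set MRS = p_x/p_y.
So 2/3·p_y·y = 2/3·p_x·x; combined with the budget, a share 0.5 of income goes to x.
Demand: x*(p_x,p_y,M) = 0.5·M/p_x and y* = 0.5·M/p_y.
At p_x=30.28, p_y=18.9, M=31: y* = 0.5·31/18.9 = 0.8201.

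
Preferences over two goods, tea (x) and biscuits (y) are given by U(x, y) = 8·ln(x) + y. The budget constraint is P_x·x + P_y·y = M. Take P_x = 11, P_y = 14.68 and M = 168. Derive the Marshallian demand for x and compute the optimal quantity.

x* = 10.6764

MU_x = 8/x, MU_y = 1. Tangency: 8/x = P_x/P_y.
So x*(P_x,P_y) = 8·P_y/P_x, independent of income; and y* = (M − 8·P_y)/P_y.
At the given prices: x* = 8·14.68/11 = 10.6764.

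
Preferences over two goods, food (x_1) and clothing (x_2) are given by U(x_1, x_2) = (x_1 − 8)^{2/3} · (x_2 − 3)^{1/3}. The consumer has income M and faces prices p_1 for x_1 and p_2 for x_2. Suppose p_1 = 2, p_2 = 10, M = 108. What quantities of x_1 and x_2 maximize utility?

x_1* = 28.6667, x_2* = 5.0667

Let x_1' = x_1−8, x_2' = x_2−3. MRS = 2·x_2'/x_1' = p_1/p_2.
Substituting into the budget: x_1* = 8 + 2/3·(M − 8·p_1 − 3·p_2)/p_1, and x_2* = 3 + 1/3·(…)/p_2.
Discretionary income = 108 − 8·2 − 3·10 = 62; x_1* = 8 + 2/3·62/2 = 28.6667; x_2* = 3 + 1/3·62/10 = 5.0667.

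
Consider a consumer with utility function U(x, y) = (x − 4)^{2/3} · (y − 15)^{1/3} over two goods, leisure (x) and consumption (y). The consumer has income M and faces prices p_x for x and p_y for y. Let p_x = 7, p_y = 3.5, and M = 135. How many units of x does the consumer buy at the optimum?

Let x' = x−4, y' = y−15. MRS = 2·y'/x' = p_x/p_y.
After buying the subsistence bundle (4, 15), a share 2/3 of the remaining income goes to x: x* = 4 + 2/3·(M − 4p_x − 15p_y)/p_x.
Discretionary income = 135 − 4·7 − 15·3.5 = 54.5; x* = 4 + 2/3·54.5/7 = 9.1905.

x* = 9.1905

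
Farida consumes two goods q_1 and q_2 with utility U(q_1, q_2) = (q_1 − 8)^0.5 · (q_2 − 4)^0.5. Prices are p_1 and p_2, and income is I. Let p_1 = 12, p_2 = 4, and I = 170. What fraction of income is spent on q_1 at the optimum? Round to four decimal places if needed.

Substituting into the budget: q_1* = 8 + 0.5·(I − 8·p_1 − 4·p_2)/p_1, and q_2* = 4 + 0.5·(…)/p_2.
Discretionary income = 170 − 8·12 − 4·4 = 58; q_1* = 8 + 0.5·58/12 = 10.4167; q_2* = 4 + 0.5·58/4 = 11.25.
Expenditure on q_1: 12·10.4167 = 125; share = 0.7353.

share on q_1 = 0.7353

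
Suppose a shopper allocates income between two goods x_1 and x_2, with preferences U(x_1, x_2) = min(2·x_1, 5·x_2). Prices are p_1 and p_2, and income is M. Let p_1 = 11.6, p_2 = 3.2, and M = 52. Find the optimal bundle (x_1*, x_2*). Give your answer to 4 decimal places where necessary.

x_1* = 4.0373, x_2* = 1.6149

Leontief preferences: the optimum is at the kink where x_1/5 = x_2/2, i.e. x_2 = (2/5)·x_1.
Budget: p_1·x_1 + p_2·(2/5)·x_1 = M, so (5·p_1 + 2·p_2)·x_1 = 5·M.
Demand: x_1*(p_1,p_2,M) = 5·M/(5·p_1 + 2·p_2), x_2* = 2·M/(5·p_1 + 2·p_2).
Here 5·11.6 + 2·3.2 = 64.4, giving x_1* = 4.0373 and x_2* = 1.6149.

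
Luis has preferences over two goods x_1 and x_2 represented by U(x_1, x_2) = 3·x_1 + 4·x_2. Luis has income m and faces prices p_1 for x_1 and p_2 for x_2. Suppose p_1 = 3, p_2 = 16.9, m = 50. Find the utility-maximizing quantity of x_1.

Perfect substitutes: compare marginal utility per dollar. 3/p_1 vs 4/p_2 → 1 vs 0.2367.
x_1 gives more utility per dollar, so spend all income on x_1: x_1* = m/p_1, x_2* = 0.
Numerically: x_1* = 16.6667, x_2* = 0.

x_1* = 16.6667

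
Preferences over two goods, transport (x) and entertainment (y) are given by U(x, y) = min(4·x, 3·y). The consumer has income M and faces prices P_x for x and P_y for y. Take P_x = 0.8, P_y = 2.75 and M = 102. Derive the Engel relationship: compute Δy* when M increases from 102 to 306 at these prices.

Δy* = 60.8955

Here 3·0.8 + 4·2.75 = 13.4, giving y* = 30.4478.
At M' = 306: y* = 91.3433. Change: 91.3433 − 30.4478 = 60.8955.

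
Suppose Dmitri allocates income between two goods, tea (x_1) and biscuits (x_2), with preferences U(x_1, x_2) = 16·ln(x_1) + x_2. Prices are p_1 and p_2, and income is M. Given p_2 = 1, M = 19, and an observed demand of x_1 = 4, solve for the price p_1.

Set MRS = p_1/p_2: (16/x_1)/1 = p_1/p_2.
So x_1*(p_1,p_2) = 16·p_2/p_1, independent of income; and x_2* = (M − 16·p_2)/p_2.
Set x_1* = 4 in the demand function and solve for p_1: p_1 = 4.

p_1 = 4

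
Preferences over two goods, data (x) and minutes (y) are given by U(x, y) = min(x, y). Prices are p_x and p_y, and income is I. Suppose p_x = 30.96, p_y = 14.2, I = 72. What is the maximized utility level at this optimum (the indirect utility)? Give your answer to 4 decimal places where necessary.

V = 1.5943

Leontief preferences: the optimum is at the kink where x/1 = y/1, i.e. y = x.
Budget: p_x·x + p_y·x = I, so (p_x + p_y)·x = I.
Demand: x*(p_x,p_y,I) = I/(p_x + p_y), y* = I/(p_x + p_y).
Here 30.96 + 14.2 = 45.16, giving x* = 1.5943 and y* = 1.5943.
Utility at the optimum: U(1.5943, 1.5943) = 1.5943.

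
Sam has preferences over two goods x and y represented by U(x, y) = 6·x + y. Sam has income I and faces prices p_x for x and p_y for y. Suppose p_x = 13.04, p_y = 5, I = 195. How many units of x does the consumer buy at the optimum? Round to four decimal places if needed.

Perfect substitutes: compare marginal utility per dollar. 6/p_x vs 1/p_y → 0.4601 vs 0.2.
x gives more utility per dollar, so spend all income on x: x* = I/p_x, y* = 0.
Numerically: x* = 14.954, y* = 0.

x* = 14.954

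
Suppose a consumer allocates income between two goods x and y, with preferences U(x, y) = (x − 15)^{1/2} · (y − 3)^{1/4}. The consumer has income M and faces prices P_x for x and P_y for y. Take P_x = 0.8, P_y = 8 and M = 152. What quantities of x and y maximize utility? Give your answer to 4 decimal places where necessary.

This is Cobb-Douglas in (x−15, y−3): tangency gives 0.5·P_y·(y−3) = 0.25·P_x·(x−15).
Substituting into the budget: x* = 15 + 2/3·(M − 15·P_x − 3·P_y)/P_x, and y* = 3 + 1/3·(…)/P_y.
Discretionary income = 152 − 15·0.8 − 3·8 = 116; x* = 15 + 2/3·116/0.8 = 111.6667; y* = 3 + 1/3·116/8 = 7.8333.

x* = 111.6667, y* = 7.8333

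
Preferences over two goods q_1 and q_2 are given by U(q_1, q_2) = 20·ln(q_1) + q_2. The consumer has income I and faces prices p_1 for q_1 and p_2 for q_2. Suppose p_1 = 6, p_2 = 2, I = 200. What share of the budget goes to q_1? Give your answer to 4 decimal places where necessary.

share on q_1 = 0.2

MU_q_1 = 20/q_1, MU_q_2 = 1. Tangency: 20/q_1 = p_1/p_2.
So q_1*(p_1,p_2) = 20·p_2/p_1, independent of income; and q_2* = (I − 20·p_2)/p_2.
At the given prices: q_1* = 20·2/6 = 6.6667, and q_2* = 80.
Expenditure on q_1: 6·6.6667 = 40; share = 0.2.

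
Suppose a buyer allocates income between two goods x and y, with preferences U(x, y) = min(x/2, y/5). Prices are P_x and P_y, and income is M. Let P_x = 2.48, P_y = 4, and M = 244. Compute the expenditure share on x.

Leontief preferences: the optimum is at the kink where x/2 = y/5, i.e. y = (5/2)·x.
Budget: P_x·x + P_y·(5/2)·x = M, so (2·P_x + 5·P_y)·x = 2·M.
Demand: x*(P_x,P_y,M) = 2·M/(2·P_x + 5·P_y), y* = 5·M/(2·P_x + 5·P_y).
Here 2·2.48 + 5·4 = 24.96, giving x* = 19.5513 and y* = 48.8782.
Expenditure on x: 2.48·19.5513 = 48.4872; share = 0.1987.

share on x = 0.1987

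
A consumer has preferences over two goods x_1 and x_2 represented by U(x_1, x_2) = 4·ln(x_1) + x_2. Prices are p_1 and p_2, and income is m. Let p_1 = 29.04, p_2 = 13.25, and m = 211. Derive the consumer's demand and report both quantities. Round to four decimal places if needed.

So x_1*(p_1,p_2) = 4·p_2/p_1, independent of income; and x_2* = (m − 4·p_2)/p_2.
At the given prices: x_1* = 4·13.25/29.04 = 1.8251, and x_2* = 11.9245.

x_1* = 1.8251, x_2* = 11.9245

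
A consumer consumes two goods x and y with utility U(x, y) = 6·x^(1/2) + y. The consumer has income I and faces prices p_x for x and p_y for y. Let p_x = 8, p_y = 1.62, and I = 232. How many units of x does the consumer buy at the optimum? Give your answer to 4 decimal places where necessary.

MU_x = 3/√x, MU_y = 1. Tangency: 3/√x = p_x/p_y.
Solve: √x = 3·p_y/p_x, so x*(p_x,p_y) = (3·p_y/p_x)², and y* = (I − p_x·x*)/p_y.
Plugging in: x* = (3·1.62/8)² = 0.3691.

x* = 0.3691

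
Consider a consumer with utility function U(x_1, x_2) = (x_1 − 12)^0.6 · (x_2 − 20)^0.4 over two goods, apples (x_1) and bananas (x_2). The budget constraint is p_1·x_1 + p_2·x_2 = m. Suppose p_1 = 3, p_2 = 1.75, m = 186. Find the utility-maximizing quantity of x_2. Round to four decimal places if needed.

This is Cobb-Douglas in (x_1−12, x_2−20): tangency gives 0.6·p_2·(x_2−20) = 0.4·p_1·(x_1−12).
Substituting into the budget: x_1* = 12 + 0.6·(m − 12·p_1 − 20·p_2)/p_1, and x_2* = 20 + 0.4·(…)/p_2.
Discretionary income = 186 − 12·3 − 20·1.75 = 115; x_2* = 20 + 0.4·115/1.75 = 46.2857.

x_2* = 46.2857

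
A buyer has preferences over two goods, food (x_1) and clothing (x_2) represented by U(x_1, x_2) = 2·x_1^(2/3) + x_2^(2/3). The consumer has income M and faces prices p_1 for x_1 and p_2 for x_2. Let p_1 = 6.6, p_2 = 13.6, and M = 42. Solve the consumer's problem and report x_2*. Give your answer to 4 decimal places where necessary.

From the CES first-order condition, 2·(x_2/x_1)^(1/3) = p_1/p_2.
Hence x_2/x_1 = ((1/2)·p_1/p_2)^(1/(1/3)), i.e. raised to the 3 power.
With the ratio pinned down, the budget gives x_1* = M/(p_1 + p_2·(x_2/x_1)) and x_2* = (x_2/x_1)·x_1*.
Numerically x_2/x_1 = 0.014286, so x_1* = 42/(6.6 + 13.6·0.014286) = 6.1817 and x_2* = 0.014286·6.1817 = 0.0883.

x_2* = 0.0883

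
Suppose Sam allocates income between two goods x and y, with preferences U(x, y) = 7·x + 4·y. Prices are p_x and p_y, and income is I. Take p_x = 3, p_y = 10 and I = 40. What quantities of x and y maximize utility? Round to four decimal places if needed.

x* = 13.3333, y* = 0

Linear utility — the consumer picks whichever good has higher MU/price: 7/3 = 2.3333 vs 4/10 = 0.4.
x gives more utility per dollar, so spend all income on x: x* = I/p_x, y* = 0.
Numerically: x* = 13.3333, y* = 0.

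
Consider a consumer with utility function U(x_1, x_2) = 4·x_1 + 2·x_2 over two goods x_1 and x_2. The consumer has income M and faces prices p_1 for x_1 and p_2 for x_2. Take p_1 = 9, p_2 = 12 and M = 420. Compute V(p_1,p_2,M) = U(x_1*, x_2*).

Perfect substitutes: compare marginal utility per dollar. 4/p_1 vs 2/p_2 → 0.4444 vs 0.1667.
x_1 gives more utility per dollar, so spend all income on x_1: x_1* = M/p_1, x_2* = 0.
Numerically: x_1* = 46.6667, x_2* = 0.
Utility at the optimum: U(46.6667, 0) = 186.6667.

V = 186.6667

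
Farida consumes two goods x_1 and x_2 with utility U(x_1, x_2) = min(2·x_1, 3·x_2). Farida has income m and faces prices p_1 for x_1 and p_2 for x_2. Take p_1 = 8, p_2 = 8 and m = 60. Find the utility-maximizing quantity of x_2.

x_2* = 3

With perfect complements, no substitution: consume in ratio x_1:x_2 = 3:2.
Budget: p_1·x_1 + p_2·(2/3)·x_1 = m, so (3·p_1 + 2·p_2)·x_1 = 3·m.
Demand: x_1*(p_1,p_2,m) = 3·m/(3·p_1 + 2·p_2), x_2* = 2·m/(3·p_1 + 2·p_2).
Here 3·8 + 2·8 = 40, giving x_2* = 3.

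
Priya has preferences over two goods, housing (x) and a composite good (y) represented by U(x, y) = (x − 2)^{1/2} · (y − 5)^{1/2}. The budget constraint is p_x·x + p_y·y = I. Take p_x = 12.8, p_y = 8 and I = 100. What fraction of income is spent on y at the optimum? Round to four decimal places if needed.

share on y = 0.572

This is Cobb-Douglas in (x−2, y−5): tangency gives 0.5·p_y·(y−5) = 0.5·p_x·(x−2).
Substituting into the budget: x* = 2 + 0.5·(I − 2·p_x − 5·p_y)/p_x, and y* = 5 + 0.5·(…)/p_y.
Discretionary income = 100 − 2·12.8 − 5·8 = 34.4; x* = 2 + 0.5·34.4/12.8 = 3.3438; y* = 5 + 0.5·34.4/8 = 7.15.
Expenditure on y: 8·7.15 = 57.2; share = 0.572.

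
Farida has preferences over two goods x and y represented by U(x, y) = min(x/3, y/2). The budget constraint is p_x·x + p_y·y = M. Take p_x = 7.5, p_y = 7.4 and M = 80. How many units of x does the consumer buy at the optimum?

Demand: x*(p_x,p_y,M) = 3·M/(3·p_x + 2·p_y), y* = 2·M/(3·p_x + 2·p_y).
Here 3·7.5 + 2·7.4 = 37.3, giving x* = 6.4343.

x* = 6.4343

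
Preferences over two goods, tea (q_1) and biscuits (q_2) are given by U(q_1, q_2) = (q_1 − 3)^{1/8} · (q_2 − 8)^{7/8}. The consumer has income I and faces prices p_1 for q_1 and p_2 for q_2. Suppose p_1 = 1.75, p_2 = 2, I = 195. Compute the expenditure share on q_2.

This is Cobb-Douglas in (q_1−3, q_2−8): tangency gives 0.125·p_2·(q_2−8) = 0.875·p_1·(q_1−3).
Substituting into the budget: q_1* = 3 + 0.125·(I − 3·p_1 − 8·p_2)/p_1, and q_2* = 8 + 0.875·(…)/p_2.
Discretionary income = 195 − 3·1.75 − 8·2 = 173.75; q_1* = 3 + 0.125·173.75/1.75 = 15.4107; q_2* = 8 + 0.875·173.75/2 = 84.0156.
Expenditure on q_2: 2·84.0156 = 168.0312; share = 0.8617.

share on q_2 = 0.8617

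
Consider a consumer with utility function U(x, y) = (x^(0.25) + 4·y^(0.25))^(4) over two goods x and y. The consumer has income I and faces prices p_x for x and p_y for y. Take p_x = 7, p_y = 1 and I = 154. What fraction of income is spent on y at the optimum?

share on y = 0.9239

With the ratio pinned down, the budget gives x* = I/(p_x + p_y·(y/x)) and y* = (y/x)·x*.
Numerically y/x = 85.024491, so x* = 154/(7 + 1·85.024491) = 1.6735 and y* = 85.024491·1.6735 = 142.2857.
Expenditure on y: 1·142.2857 = 142.2857; share = 0.9239.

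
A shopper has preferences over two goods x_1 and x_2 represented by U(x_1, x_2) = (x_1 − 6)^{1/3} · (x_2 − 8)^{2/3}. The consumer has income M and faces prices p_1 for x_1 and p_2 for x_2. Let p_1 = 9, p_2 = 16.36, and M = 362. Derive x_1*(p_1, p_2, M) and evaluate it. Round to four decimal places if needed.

x_1* = 12.56

Let x_1' = x_1−6, x_2' = x_2−8. MRS = (1/2)·x_2'/x_1' = p_1/p_2.
Substituting into the budget: x_1* = 6 + 1/3·(M − 6·p_1 − 8·p_2)/p_1, and x_2* = 8 + 2/3·(…)/p_2.
Discretionary income = 362 − 6·9 − 8·16.36 = 177.12; x_1* = 6 + 1/3·177.12/9 = 12.56.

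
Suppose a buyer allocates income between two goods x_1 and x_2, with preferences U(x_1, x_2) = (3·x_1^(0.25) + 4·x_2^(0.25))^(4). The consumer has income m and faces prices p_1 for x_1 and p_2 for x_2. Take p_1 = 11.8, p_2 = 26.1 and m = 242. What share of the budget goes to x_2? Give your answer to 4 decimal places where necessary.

share on x_2 = 0.5297

MRS = MU_x_1/MU_x_2 = (3/4)·(x_2/x_1)^(0.75). Set equal to p_1/p_2.
Hence x_2/x_1 = ((4/3)·p_1/p_2)^(1/(0.75)), i.e. raised to the 4/3 power.
Substitute x_2 = (x_2/x_1)·x_1 into the budget: x_1* = m/(p_1 + p_2·(x_2/x_1)).
Numerically x_2/x_1 = 0.509222, so x_1* = 242/(11.8 + 26.1·0.509222) = 9.645 and x_2* = 0.509222·9.645 = 4.9115.
Expenditure on x_2: 26.1·4.9115 = 128.1889; share = 0.5297.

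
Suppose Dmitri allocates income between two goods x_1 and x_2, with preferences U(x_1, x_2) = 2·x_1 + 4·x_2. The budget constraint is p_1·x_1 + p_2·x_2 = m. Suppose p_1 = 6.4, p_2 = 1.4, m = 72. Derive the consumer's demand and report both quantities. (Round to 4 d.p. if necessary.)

x_1* = 0, x_2* = 51.4286

Linear utility — the consumer picks whichever good has higher MU/price: 2/6.4 = 0.3125 vs 4/1.4 = 2.8571.
x_2 gives more utility per dollar, so spend all income on x_2: x_2* = m/p_2, x_1* = 0.
Numerically: x_1* = 0, x_2* = 51.4286.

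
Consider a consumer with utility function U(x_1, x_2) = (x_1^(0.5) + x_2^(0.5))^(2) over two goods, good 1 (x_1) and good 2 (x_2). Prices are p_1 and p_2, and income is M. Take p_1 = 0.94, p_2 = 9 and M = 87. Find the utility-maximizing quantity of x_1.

MU_x_1 ∝ x_1^(-0.5), MU_x_2 ∝ x_2^(-0.5), so MRS = (x_2/x_1)^(0.5) = p_1/p_2.
Solve for the ratio: x_2/x_1 = [p_1/p_2]^(2).
Substitute x_2 = (x_2/x_1)·x_1 into the budget: x_1* = M/(p_1 + p_2·(x_2/x_1)).
Numerically x_2/x_1 = 0.010909, so x_1* = 87/(0.94 + 9·0.010909) = 83.8007.

x_1* = 83.8007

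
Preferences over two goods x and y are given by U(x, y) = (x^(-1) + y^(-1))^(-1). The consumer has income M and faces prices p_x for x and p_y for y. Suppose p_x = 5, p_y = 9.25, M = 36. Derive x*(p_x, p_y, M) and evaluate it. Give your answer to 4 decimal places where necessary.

MRS = MU_x/MU_y = (y/x)^(2). Set equal to p_x/p_y.
Solve for the ratio: y/x = [p_x/p_y]^(0.5).
Substitute y = (y/x)·x into the budget: x* = M/(p_x + p_y·(y/x)).
Numerically y/x = 0.735215, so x* = 36/(5 + 9.25·0.735215) = 3.0507.

x* = 3.0507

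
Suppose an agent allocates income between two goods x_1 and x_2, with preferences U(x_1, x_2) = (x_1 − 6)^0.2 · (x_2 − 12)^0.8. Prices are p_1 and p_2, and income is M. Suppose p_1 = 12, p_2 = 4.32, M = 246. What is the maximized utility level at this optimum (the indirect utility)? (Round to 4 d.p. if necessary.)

Let x_1' = x_1−6, x_2' = x_2−12. MRS = (1/4)·x_2'/x_1' = p_1/p_2.
After buying the subsistence bundle (6, 12), a share 0.2 of the remaining income goes to x_1: x_1* = 6 + 0.2·(M − 6p_1 − 12p_2)/p_1.
Discretionary income = 246 − 6·12 − 12·4.32 = 122.16; x_1* = 6 + 0.2·122.16/12 = 8.036; x_2* = 12 + 0.8·122.16/4.32 = 34.6222.
Utility at the optimum: U(8.036, 34.6222) = 13.976.

V = 13.976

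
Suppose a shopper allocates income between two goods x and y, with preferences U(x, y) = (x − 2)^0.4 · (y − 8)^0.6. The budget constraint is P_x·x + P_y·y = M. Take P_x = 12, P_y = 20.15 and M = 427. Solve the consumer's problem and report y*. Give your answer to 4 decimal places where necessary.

Substituting into the budget: x* = 2 + 0.4·(M − 2·P_x − 8·P_y)/P_x, and y* = 8 + 0.6·(…)/P_y.
Discretionary income = 427 − 2·12 − 8·20.15 = 241.8; y* = 8 + 0.6·241.8/20.15 = 15.2.

y* = 15.2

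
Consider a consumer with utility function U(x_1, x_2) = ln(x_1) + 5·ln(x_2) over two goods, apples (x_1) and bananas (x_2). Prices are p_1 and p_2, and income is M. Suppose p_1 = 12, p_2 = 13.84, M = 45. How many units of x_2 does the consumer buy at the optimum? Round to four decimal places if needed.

x_2* = 2.7095

Tangency: MRS = (1/5)·x_2/x_1 = p_1/p_2.
So p_2·x_2 = 5·p_1·x_1; combined with the budget, a share 1/6 of income goes to x_1.
Demand: x_1*(p_1,p_2,M) = 1/6·M/p_1 and x_2* = 5/6·M/p_2.
At p_1=12, p_2=13.84, M=45: x_2* = 5/6·45/13.84 = 2.7095.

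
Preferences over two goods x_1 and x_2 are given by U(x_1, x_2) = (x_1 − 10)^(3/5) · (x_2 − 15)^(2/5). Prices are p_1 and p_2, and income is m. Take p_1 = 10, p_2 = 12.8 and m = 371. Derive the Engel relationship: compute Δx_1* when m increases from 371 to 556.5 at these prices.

Let x_1' = x_1−10, x_2' = x_2−15. MRS = (3/2)·x_2'/x_1' = p_1/p_2.
After buying the subsistence bundle (10, 15), a share 0.6 of the remaining income goes to x_1: x_1* = 10 + 0.6·(m − 10p_1 − 15p_2)/p_1.
Discretionary income = 371 − 10·10 − 15·12.8 = 79; x_1* = 10 + 0.6·79/10 = 14.74.
At m' = 556.5: x_1* = 25.87. Change: 25.87 − 14.74 = 11.13.

Δx_1* = 11.13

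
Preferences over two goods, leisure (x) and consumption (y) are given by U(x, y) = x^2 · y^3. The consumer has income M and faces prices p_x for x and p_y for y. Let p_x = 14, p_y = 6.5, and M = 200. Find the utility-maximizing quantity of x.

x* = 5.7143

MU_x/MU_y = (2·y)/(3·x); tangency sets this equal to p_x/p_y.
Rearranging, p_y·y = (3/2)·p_x·x. Substituting into the budget gives p_x·x·(1 + (3/2)) = M.
Demand: x*(p_x,p_y,M) = 0.4·M/p_x and y* = 0.6·M/p_y.
At p_x=14, p_y=6.5, M=200: x* = 0.4·200/14 = 5.7143.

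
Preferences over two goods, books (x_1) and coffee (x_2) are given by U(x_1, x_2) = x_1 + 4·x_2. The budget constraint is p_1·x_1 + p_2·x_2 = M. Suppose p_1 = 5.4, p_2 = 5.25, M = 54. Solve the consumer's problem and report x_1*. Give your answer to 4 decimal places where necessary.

x_1* = 0

Linear utility — the consumer picks whichever good has higher MU/price: 1/5.4 = 0.1852 vs 4/5.25 = 0.7619.
x_2 gives more utility per dollar, so spend all income on x_2: x_2* = M/p_2, x_1* = 0.
Numerically: x_1* = 0, x_2* = 10.2857.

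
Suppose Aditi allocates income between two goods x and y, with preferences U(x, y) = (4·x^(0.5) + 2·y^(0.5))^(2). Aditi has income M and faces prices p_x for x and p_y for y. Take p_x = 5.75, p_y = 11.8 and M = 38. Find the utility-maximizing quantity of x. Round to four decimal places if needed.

MU_x ∝ 4·x^(-0.5), MU_y ∝ 2·y^(-0.5), so MRS = 2·(y/x)^(0.5) = p_x/p_y.
Solve for the ratio: y/x = [(1/2)·p_x/p_y]^(2).
With the ratio pinned down, the budget gives x* = M/(p_x + p_y·(y/x)) and y* = (y/x)·x*.
Numerically y/x = 0.059362, so x* = 38/(5.75 + 11.8·0.059362) = 5.891.

x* = 5.891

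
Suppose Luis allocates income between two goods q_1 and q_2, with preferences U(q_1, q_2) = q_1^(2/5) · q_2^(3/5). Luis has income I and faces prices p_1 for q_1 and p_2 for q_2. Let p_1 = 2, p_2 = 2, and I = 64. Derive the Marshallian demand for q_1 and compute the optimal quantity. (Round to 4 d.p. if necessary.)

Demand: q_1*(p_1,p_2,I) = 0.4·I/p_1 and q_2* = 0.6·I/p_2.
At p_1=2, p_2=2, I=64: q_1* = 0.4·64/2 = 12.8.

q_1* = 12.8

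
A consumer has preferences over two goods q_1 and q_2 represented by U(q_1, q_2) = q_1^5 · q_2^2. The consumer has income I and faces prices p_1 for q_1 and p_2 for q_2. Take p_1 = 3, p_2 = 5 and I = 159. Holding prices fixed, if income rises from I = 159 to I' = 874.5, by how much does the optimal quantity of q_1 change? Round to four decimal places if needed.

Δq_1* = 170.3571

Tangency: MRS = (5/2)·q_2/q_1 = p_1/p_2.
So 5·p_2·q_2 = 2·p_1·q_1; combined with the budget, a share 5/7 of income goes to q_1.
Demand: q_1*(p_1,p_2,I) = 5/7·I/p_1 and q_2* = 2/7·I/p_2.
At p_1=3, p_2=5, I=159: q_1* = 5/7·159/3 = 37.8571.
At I' = 874.5: q_1* = 208.2143. Change: 208.2143 − 37.8571 = 170.3571.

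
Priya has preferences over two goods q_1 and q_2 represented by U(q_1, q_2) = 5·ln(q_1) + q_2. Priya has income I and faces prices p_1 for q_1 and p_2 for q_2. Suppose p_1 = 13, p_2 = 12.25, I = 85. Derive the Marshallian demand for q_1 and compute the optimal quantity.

q_1* = 4.7115

MU_q_1 = 5/q_1, MU_q_2 = 1. Tangency: 5/q_1 = p_1/p_2.
So q_1*(p_1,p_2) = 5·p_2/p_1, independent of income; and q_2* = (I − 5·p_2)/p_2.
At the given prices: q_1* = 5·12.25/13 = 4.7115.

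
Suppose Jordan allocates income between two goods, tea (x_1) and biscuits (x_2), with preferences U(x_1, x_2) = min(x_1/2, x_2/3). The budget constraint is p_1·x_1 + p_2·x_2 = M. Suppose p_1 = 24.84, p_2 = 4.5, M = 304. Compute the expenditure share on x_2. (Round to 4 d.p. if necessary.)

share on x_2 = 0.2137

Leontief preferences: the optimum is at the kink where x_1/2 = x_2/3, i.e. x_2 = (3/2)·x_1.
Budget: p_1·x_1 + p_2·(3/2)·x_1 = M, so (2·p_1 + 3·p_2)·x_1 = 2·M.
Demand: x_1*(p_1,p_2,M) = 2·M/(2·p_1 + 3·p_2), x_2* = 3·M/(2·p_1 + 3·p_2).
Here 2·24.84 + 3·4.5 = 63.18, giving x_1* = 9.6233 and x_2* = 14.4349.
Expenditure on x_2: 4.5·14.4349 = 64.9573; share = 0.2137.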